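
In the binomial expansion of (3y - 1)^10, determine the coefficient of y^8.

295245

The general term is C(10,j)·(3y)^j·(-1)^(10-j); the y^8 term has j = 8.
C(10,8) = 45.
Coefficient = C(10,8) · 3^8 = 45 · 6561 = 295245.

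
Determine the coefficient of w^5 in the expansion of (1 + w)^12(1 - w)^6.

-24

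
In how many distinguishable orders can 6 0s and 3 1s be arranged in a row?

Choose positions for the 0s: C(9,6) = 84.

84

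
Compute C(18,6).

C(18,6) = (18·17·16·15·14·13) / 6! = 13366080 / 720 = 18564.

18564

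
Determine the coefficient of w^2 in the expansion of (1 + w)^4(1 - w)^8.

2

Coefficient of w^2 = Σ_{j} C(4,j)·1^j·C(8,2-j)·(-1)^(2-j) for j from 0 to 2.
= 28 + (-32) + 6 = 2.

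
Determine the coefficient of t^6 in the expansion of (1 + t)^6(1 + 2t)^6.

8989

Coefficient of t^6 = Σ_{j} C(6,j)·1^j·C(6,6-j)·2^(6-j) for j from 0 to 6.
= 64 + 1152 + 3600 + 3200 + 900 + 72 + 1 = 8989.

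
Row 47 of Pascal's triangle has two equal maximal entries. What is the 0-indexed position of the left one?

23

For odd n = 47, C(47,i) peaks at i = (n−1)/2 and (n+1)/2; the lesser is 23.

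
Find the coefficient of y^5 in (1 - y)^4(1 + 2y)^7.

Coefficient of y^5 = Σ_{j} C(4,j)·(-1)^j·C(7,5-j)·2^(5-j) for j from 0 to 4.
= 672 + (-2240) + 1680 + (-336) + 14 = -210.

-210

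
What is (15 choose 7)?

6435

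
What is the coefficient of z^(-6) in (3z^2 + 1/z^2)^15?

General term: C(15,j)·(3z^2)^j·(1/z^2)^(15-j), with z-exponent 2j − 2(15−j) = 4j − 30.
Set 4j − 30 = -6: j = 6.
C(15,6) = 5005; 3^6 = 729; 1^9 = 1.
Coefficient = 5005 · 729 · 1 = 3648645.

3648645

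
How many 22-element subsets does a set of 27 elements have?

80730

C(27,22) = C(27,5) by symmetry.
C(27,5) = (27·26·25·24·23) / 5! = 9687600 / 120 = 80730.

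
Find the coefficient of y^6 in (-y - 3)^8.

The general term is C(8,j)·(-y)^j·(-3)^(8-j); the y^6 term has j = 6.
C(8,6) = 28.
Coefficient = C(8,6) · (-3)^2 = 28 · 9 = 252.

252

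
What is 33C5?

237336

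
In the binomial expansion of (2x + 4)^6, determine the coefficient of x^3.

10240

The general term is C(6,j)·(2x)^j·(4)^(6-j); the x^3 term has j = 3.
C(6,3) = 20.
Coefficient = C(6,3) · 2^3 · 4^3 = 20 · 8 · 64 = 10240.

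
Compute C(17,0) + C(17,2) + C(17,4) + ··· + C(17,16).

Half of (1+1)^17 + (1−1)^17 gives the even-index sum: 2^16 = 65536.

65536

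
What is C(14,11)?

364

C(14,11) = C(14,3) by symmetry.
C(14,3) = (14·13·12) / 3! = 2184 / 6 = 364.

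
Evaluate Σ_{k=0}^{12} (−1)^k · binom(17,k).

The partial alternating sum Σ_{k=0}^{12} (−1)^k C(17,k) = (−1)^12 C(16,12) = 1820.

1820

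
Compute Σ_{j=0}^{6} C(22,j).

1 + 22 + 231 + 1540 + 7315 + 26334 + 74613 = 110056.

110056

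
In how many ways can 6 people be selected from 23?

100947

This is C(23,6) = 100947.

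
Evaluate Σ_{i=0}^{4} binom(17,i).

1 + 17 + 136 + 680 + 2380 = 3214.

3214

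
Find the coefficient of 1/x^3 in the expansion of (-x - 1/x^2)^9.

General term: C(9,j)·(-x)^j·(-1/x^2)^(9-j), with x-exponent 1j − 2(9−j) = 3j − 18.
Set 3j − 18 = -3: j = 5.
C(9,5) = 126; (-1)^5 = -1; (-1)^4 = 1.
Coefficient = 126 · (-1) · 1 = -126.

-126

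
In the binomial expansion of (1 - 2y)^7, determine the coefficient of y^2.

The general term is C(7,j)·(1)^j·(-2y)^(7-j); the y^2 term has j = 5.
C(7,5) = 21.
Coefficient = C(7,5) · (-2)^2 = 21 · 4 = 84.

84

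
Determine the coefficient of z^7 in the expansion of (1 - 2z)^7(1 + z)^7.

363

Coefficient of z^7 = Σ_{j} C(7,j)·(-2)^j·C(7,7-j)·1^(7-j) for j from 0 to 7.
= 1 + (-98) + 1764 + (-9800) + 19600 + (-14112) + 3136 + (-128) = 363.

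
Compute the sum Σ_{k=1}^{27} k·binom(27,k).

1811939328

Since k·C(27,k) = 27·C(26,k−1), the sum is 27·2^26 = 27·67108864 = 1811939328.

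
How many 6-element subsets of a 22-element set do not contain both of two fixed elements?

All 6-subsets: C(22,6) = 74613. Those containing both fixed elements: C(20,4) = 4845.
74613 − 4845 = 69768.

69768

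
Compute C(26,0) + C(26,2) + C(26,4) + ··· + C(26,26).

Even-j terms of row 26 sum to 2^25 = 33554432.

33554432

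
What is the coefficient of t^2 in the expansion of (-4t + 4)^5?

The general term is C(5,j)·(-4t)^j·(4)^(5-j); the t^2 term has j = 2.
C(5,2) = 10.
Coefficient = C(5,2) · (-4)^2 · 4^3 = 10 · 16 · 64 = 10240.

10240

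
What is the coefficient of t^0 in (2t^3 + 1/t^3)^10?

8064

General term: C(10,j)·(2t^3)^j·(1/t^3)^(10-j), with t-exponent 3j − 3(10−j) = 6j − 30.
Set 6j − 30 = 0: j = 5.
C(10,5) = 252; 2^5 = 32; 1^5 = 1.
Coefficient = 252 · 32 · 1 = 8064.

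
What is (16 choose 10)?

C(16,10) = C(16,6) by symmetry.
C(16,6) = (16·15·14·13·12·11) / 6! = 5765760 / 720 = 8008.

8008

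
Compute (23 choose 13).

1144066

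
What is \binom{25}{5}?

C(25,5) = (25·24·23·22·21) / 5! = 6375600 / 120 = 53130.

53130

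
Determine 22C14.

319770

C(22,14) = C(22,8) by symmetry.
C(22,8) = (22·21·20·19·18·17·16·15) / 8! = 12893126400 / 40320 = 319770.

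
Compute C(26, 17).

3124550

C(26,17) = C(26,9) by symmetry.
C(26,9) = (26·25·24·23·22·21·20·19·18) / 9! = 1133836704000 / 362880 = 3124550.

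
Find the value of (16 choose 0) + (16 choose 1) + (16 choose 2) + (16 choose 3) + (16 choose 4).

1 + 16 + 120 + 560 + 1820 = 2517.

2517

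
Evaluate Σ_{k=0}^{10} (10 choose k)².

By Vandermonde's identity, Σ C(10,k)² = C(20,10) = 184756.

184756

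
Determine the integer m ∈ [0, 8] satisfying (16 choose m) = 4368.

5

C(16,m) increases on 0 ≤ m ≤ 8. C(16,4) = 1820 and C(16,5) = 4368, so m = 5.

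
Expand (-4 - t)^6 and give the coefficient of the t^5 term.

24

The general term is C(6,j)·(-4)^j·(-t)^(6-j); the t^5 term has j = 1.
C(6,1) = 6.
Coefficient = C(6,1) · (-4)^1 · (-1)^5 = 6 · (-4) · (-1) = 24.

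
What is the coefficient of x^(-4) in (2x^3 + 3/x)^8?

General term: C(8,j)·(2x^3)^j·(3/x)^(8-j), with x-exponent 3j − 1(8−j) = 4j − 8.
Set 4j − 8 = -4: j = 1.
C(8,1) = 8; 2^1 = 2; 3^7 = 2187.
Coefficient = 8 · 2 · 2187 = 34992.

34992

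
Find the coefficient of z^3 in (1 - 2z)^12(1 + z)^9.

-164

Coefficient of z^3 = Σ_{j} C(12,j)·(-2)^j·C(9,3-j)·1^(3-j) for j from 0 to 3.
= 84 + (-864) + 2376 + (-1760) = -164.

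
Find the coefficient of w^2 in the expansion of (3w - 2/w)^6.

General term: C(6,j)·(3w)^j·(-2/w)^(6-j), with w-exponent 1j − 1(6−j) = 2j − 6.
Set 2j − 6 = 2: j = 4.
C(6,4) = 15; 3^4 = 81; (-2)^2 = 4.
Coefficient = 15 · 81 · 4 = 4860.

4860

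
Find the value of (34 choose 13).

927983760

C(34,13) = (34·33·32·31·30·29·28·27·26·25·24·23·22) / 13! = 5778574175582208000 / 6227020800 = 927983760.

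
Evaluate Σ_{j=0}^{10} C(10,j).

1024

The entries of row 10 sum to 2^10 = 1024.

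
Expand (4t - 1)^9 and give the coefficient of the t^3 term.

5376

The general term is C(9,j)·(4t)^j·(-1)^(9-j); the t^3 term has j = 3.
C(9,3) = 84.
Coefficient = C(9,3) · 4^3 = 84 · 64 = 5376.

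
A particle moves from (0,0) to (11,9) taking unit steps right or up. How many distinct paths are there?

167960

Each path is a sequence of 20 steps with 11 rights: C(20,11) = 167960.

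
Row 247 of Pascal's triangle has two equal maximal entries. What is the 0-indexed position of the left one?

For odd n = 247, C(247,k) peaks at k = (n−1)/2 and (n+1)/2; the smaller is 123.

123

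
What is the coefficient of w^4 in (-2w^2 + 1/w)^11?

General term: C(11,j)·(-2w^2)^j·(1/w)^(11-j), with w-exponent 2j − 1(11−j) = 3j − 11.
Set 3j − 11 = 4: j = 5.
C(11,5) = 462; (-2)^5 = -32; 1^6 = 1.
Coefficient = 462 · (-32) · 1 = -14784.

-14784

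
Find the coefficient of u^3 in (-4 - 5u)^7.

The general term is C(7,j)·(-4)^j·(-5u)^(7-j); the u^3 term has j = 4.
C(7,4) = 35.
Coefficient = C(7,4) · (-4)^4 · (-5)^3 = 35 · 256 · (-125) = -1120000.

-1120000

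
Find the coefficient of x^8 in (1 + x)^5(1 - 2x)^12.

-4400

Coefficient of x^8 = Σ_{j} C(5,j)·1^j·C(12,8-j)·(-2)^(8-j) for j from 0 to 5.
= 126720 + (-506880) + 591360 + (-253440) + 39600 + (-1760) = -4400.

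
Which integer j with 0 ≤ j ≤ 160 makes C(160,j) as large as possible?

80

C(160,j) is maximized at j = 160/2 = 80.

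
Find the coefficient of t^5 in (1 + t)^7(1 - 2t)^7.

Coefficient of t^5 = Σ_{j} C(7,j)·1^j·C(7,5-j)·(-2)^(5-j) for j from 0 to 5.
= (-672) + 3920 + (-5880) + 2940 + (-490) + 21 = -161.

-161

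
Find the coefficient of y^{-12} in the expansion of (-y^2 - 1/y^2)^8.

General term: C(8,j)·(-y^2)^j·(-1/y^2)^(8-j), with y-exponent 2j − 2(8−j) = 4j − 16.
Set 4j − 16 = -12: j = 1.
C(8,1) = 8; (-1)^1 = -1; (-1)^7 = -1.
Coefficient = 8 · (-1) · (-1) = 8.

8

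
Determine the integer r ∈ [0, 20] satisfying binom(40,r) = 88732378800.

C(40,r) increases on 0 ≤ r ≤ 20. C(40,16) = 62852101650 and C(40,17) = 88732378800, so r = 17.

17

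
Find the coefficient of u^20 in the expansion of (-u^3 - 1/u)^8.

General term: C(8,j)·(-u^3)^j·(-1/u)^(8-j), with u-exponent 3j − 1(8−j) = 4j − 8.
Set 4j − 8 = 20: j = 7.
C(8,7) = 8; (-1)^7 = -1; (-1)^1 = -1.
Coefficient = 8 · (-1) · (-1) = 8.

8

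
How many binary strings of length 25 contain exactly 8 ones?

Choose the 8 positions: C(25,8) = 1081575.

1081575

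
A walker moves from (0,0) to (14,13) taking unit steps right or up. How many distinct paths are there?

20058300

Each path is a sequence of 27 steps with 14 rights: C(27,14) = 20058300.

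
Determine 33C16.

1166803110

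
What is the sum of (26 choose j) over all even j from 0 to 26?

Even-j terms of row 26 sum to 2^25 = 33554432.

33554432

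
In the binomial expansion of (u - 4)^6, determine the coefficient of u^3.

-1280

The general term is C(6,j)·(u)^j·(-4)^(6-j); the u^3 term has j = 3.
C(6,3) = 20.
Coefficient = C(6,3) · (-4)^3 = 20 · (-64) = -1280.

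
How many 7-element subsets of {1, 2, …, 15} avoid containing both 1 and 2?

All 7-subsets: C(15,7) = 6435. Those containing both fixed elements: C(13,5) = 1287.
6435 − 1287 = 5148.

5148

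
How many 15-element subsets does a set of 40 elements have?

40225345056

C(40,15) = (40·39·38·37·36·35·34·33·32·31·30·29·28·27·26) / 15! = 52601652673686724608000 / 1307674368000 = 40225345056.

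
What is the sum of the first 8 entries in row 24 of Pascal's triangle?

536155

1 + 24 + 276 + 2024 + 10626 + 42504 + 134596 + 346104 = 536155.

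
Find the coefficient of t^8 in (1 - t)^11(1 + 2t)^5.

-495

Coefficient of t^8 = Σ_{j} C(11,j)·(-1)^j·C(5,8-j)·2^(8-j) for j from 3 to 8.
= (-5280) + 26400 + (-36960) + 18480 + (-3300) + 165 = -495.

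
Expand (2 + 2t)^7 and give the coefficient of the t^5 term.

The general term is C(7,j)·(2)^j·(2t)^(7-j); the t^5 term has j = 2.
C(7,2) = 21.
Coefficient = C(7,2) · 2^2 · 2^5 = 21 · 4 · 32 = 2688.

2688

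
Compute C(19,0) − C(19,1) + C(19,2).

153

The partial alternating sum Σ_{k=0}^{2} (−1)^k C(19,k) = (−1)^2 C(18,2) = 153.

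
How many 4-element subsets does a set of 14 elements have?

1001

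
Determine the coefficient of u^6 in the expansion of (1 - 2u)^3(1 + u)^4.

Coefficient of u^6 = Σ_{j} C(3,j)·(-2)^j·C(4,6-j)·1^(6-j) for j from 2 to 3.
= 12 + (-32) = -20.

-20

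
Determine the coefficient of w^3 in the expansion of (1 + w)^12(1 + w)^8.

Coefficient of w^3 = Σ_{j} C(12,j)·C(8,3-j) for j from 0 to 3.
= 56 + 336 + 528 + 220 = 1140.

1140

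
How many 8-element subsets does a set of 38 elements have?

C(38,8) = (38·37·36·35·34·33·32·31) / 8! = 1971788797440 / 40320 = 48903492.

48903492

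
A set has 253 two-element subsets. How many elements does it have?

23

n(n−1)/2 = 253 ⇒ n(n−1) = 506. Since 23·22 = 506, n = 23.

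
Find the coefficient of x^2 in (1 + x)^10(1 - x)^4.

Coefficient of x^2 = Σ_{j} C(10,j)·1^j·C(4,2-j)·(-1)^(2-j) for j from 0 to 2.
= 6 + (-40) + 45 = 11.

11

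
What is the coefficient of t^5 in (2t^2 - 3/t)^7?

-15120

General term: C(7,j)·(2t^2)^j·(-3/t)^(7-j), with t-exponent 2j − 1(7−j) = 3j − 7.
Set 3j − 7 = 5: j = 4.
C(7,4) = 35; 2^4 = 16; (-3)^3 = -27.
Coefficient = 35 · 16 · (-27) = -15120.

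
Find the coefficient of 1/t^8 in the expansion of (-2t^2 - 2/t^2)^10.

General term: C(10,j)·(-2t^2)^j·(-2/t^2)^(10-j), with t-exponent 2j − 2(10−j) = 4j − 20.
Set 4j − 20 = -8: j = 3.
C(10,3) = 120; (-2)^3 = -8; (-2)^7 = -128.
Coefficient = 120 · (-8) · (-128) = 122880.

122880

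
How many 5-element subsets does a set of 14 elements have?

C(14,5) = (14·13·12·11·10) / 5! = 240240 / 120 = 2002.

2002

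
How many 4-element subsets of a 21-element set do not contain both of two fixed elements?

All 4-subsets: C(21,4) = 5985. Those containing both fixed elements: C(19,2) = 171.
5985 − 171 = 5814.

5814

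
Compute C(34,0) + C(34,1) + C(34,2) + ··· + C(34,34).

17179869184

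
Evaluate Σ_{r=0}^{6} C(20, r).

60460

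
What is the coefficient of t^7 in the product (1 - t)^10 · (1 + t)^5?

-45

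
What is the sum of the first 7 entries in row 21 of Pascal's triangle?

1 + 21 + 210 + 1330 + 5985 + 20349 + 54264 = 82160.

82160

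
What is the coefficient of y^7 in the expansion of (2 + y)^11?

The general term is C(11,j)·(2)^j·(y)^(11-j); the y^7 term has j = 4.
C(11,4) = 330.
Coefficient = C(11,4) · 2^4 = 330 · 16 = 5280.

5280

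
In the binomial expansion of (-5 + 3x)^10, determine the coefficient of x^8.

7381125

The general term is C(10,j)·(-5)^j·(3x)^(10-j); the x^8 term has j = 2.
C(10,2) = 45.
Coefficient = C(10,2) · (-5)^2 · 3^8 = 45 · 25 · 6561 = 7381125.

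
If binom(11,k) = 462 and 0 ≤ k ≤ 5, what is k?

5

C(11,k) increases on 0 ≤ k ≤ 5. C(11,4) = 330 and C(11,5) = 462, so k = 5.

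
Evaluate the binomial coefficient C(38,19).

C(38,19) = (38·37·36·35·34·33·32·31·30·29·28·27·26·25·24·23·22·21·20) / 19! = 4299578163927654889881600000 / 121645100408832000 = 35345263800.

35345263800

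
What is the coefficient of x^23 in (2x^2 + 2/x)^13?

General term: C(13,j)·(2x^2)^j·(2/x)^(13-j), with x-exponent 2j − 1(13−j) = 3j − 13.
Set 3j − 13 = 23: j = 12.
C(13,12) = 13; 2^12 = 4096; 2^1 = 2.
Coefficient = 13 · 4096 · 2 = 106496.

106496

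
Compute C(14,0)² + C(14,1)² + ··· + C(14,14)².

40116600

Σ C(14,r)² is the coefficient of x^14 in (1+x)^14(1+x)^14 = (1+x)^28, i.e. C(28,14) = 40116600.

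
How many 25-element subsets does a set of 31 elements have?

736281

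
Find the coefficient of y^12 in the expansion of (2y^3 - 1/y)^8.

-1792

General term: C(8,j)·(2y^3)^j·(-1/y)^(8-j), with y-exponent 3j − 1(8−j) = 4j − 8.
Set 4j − 8 = 12: j = 5.
C(8,5) = 56; 2^5 = 32; (-1)^3 = -1.
Coefficient = 56 · 32 · (-1) = -1792.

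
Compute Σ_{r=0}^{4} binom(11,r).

562

1 + 11 + 55 + 165 + 330 = 562.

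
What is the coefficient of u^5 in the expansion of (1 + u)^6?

The general term is C(6,j)·(1)^j·(u)^(6-j); the u^5 term has j = 1.
C(6,1) = 6.
Coefficient = C(6,1) = 6.

6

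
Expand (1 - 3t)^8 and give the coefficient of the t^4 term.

The general term is C(8,j)·(1)^j·(-3t)^(8-j); the t^4 term has j = 4.
C(8,4) = 70.
Coefficient = C(8,4) · (-3)^4 = 70 · 81 = 5670.

5670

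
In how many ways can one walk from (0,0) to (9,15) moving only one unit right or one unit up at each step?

1307504

Each path is a sequence of 24 steps with 9 rights: C(24,9) = 1307504.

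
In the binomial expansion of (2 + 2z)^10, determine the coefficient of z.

10240

The general term is C(10,j)·(2)^j·(2z)^(10-j); the z^1 term has j = 9.
C(10,9) = 10.
Coefficient = C(10,9) · 2^9 · 2^1 = 10 · 512 · 2 = 10240.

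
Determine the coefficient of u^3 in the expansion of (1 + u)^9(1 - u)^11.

18

Coefficient of u^3 = Σ_{j} C(9,j)·1^j·C(11,3-j)·(-1)^(3-j) for j from 0 to 3.
= (-165) + 495 + (-396) + 84 = 18.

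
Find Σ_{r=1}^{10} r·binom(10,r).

5120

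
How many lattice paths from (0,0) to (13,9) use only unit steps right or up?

Each path is a sequence of 22 steps with 13 rights: C(22,13) = 497420.

497420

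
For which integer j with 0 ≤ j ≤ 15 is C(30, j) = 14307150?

9

C(30,j) increases on 0 ≤ j ≤ 15. C(30,8) = 5852925 and C(30,9) = 14307150, so j = 9.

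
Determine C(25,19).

177100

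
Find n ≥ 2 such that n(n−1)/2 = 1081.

47

n(n−1)/2 = 1081 ⇒ n(n−1) = 2162. Since 47·46 = 2162, n = 47.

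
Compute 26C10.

5311735

C(26,10) = (26·25·24·23·22·21·20·19·18·17) / 10! = 19275223968000 / 3628800 = 5311735.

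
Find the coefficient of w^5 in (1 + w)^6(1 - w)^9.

-39

Coefficient of w^5 = Σ_{j} C(6,j)·1^j·C(9,5-j)·(-1)^(5-j) for j from 0 to 5.
= (-126) + 756 + (-1260) + 720 + (-135) + 6 = -39.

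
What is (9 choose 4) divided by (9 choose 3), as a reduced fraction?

C(n,k+1)/C(n,k) = (n−k)/(k+1) = (9−3)/(3+1) = 6/4 = 3/2.

3/2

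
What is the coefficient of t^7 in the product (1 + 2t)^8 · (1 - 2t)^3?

2816

Coefficient of t^7 = Σ_{j} C(8,j)·2^j·C(3,7-j)·(-2)^(7-j) for j from 4 to 7.
= (-8960) + 21504 + (-10752) + 1024 = 2816.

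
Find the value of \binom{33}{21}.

C(33,21) = C(33,12) by symmetry.
C(33,12) = (33·32·31·30·29·28·27·26·25·24·23·22) / 12! = 169958063987712000 / 479001600 = 354817320.

354817320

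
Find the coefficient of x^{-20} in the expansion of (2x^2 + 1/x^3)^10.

180

General term: C(10,j)·(2x^2)^j·(1/x^3)^(10-j), with x-exponent 2j − 3(10−j) = 5j − 30.
Set 5j − 30 = -20: j = 2.
C(10,2) = 45; 2^2 = 4; 1^8 = 1.
Coefficient = 45 · 4 · 1 = 180.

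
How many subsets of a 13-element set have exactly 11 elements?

78

Choose the 11 positions: C(13,11) = 78.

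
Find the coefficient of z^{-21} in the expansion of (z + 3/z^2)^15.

241805655

General term: C(15,j)·(z)^j·(3/z^2)^(15-j), with z-exponent 1j − 2(15−j) = 3j − 30.
Set 3j − 30 = -21: j = 3.
C(15,3) = 455; 1^3 = 1; 3^12 = 531441.
Coefficient = 455 · 1 · 531441 = 241805655.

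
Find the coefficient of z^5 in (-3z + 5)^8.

-1701000

The general term is C(8,j)·(-3z)^j·(5)^(8-j); the z^5 term has j = 5.
C(8,5) = 56.
Coefficient = C(8,5) · (-3)^5 · 5^3 = 56 · (-243) · 125 = -1701000.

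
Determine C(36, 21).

C(36,21) = C(36,15) by symmetry.
C(36,15) = (36·35·34·33·32·31·30·29·28·27·26·25·24·23·22) / 15! = 7281003461233582080000 / 1307674368000 = 5567902560.

5567902560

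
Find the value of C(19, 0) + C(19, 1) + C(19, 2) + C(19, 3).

1160

1 + 19 + 171 + 969 = 1160.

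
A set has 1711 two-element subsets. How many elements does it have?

59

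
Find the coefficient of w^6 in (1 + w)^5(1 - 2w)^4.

-48

Coefficient of w^6 = Σ_{j} C(5,j)·1^j·C(4,6-j)·(-2)^(6-j) for j from 2 to 5.
= 160 + (-320) + 120 + (-8) = -48.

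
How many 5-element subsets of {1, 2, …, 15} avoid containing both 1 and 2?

2717

All 5-subsets: C(15,5) = 3003. Those containing both fixed elements: C(13,3) = 286.
3003 − 286 = 2717.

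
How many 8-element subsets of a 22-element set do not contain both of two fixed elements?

All 8-subsets: C(22,8) = 319770. Those containing both fixed elements: C(20,6) = 38760.
319770 − 38760 = 281010.

281010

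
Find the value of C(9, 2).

36

C(9,2) = (9·8) / 2! = 72 / 2 = 36.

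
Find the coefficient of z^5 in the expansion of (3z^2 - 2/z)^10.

-1959552

General term: C(10,j)·(3z^2)^j·(-2/z)^(10-j), with z-exponent 2j − 1(10−j) = 3j − 10.
Set 3j − 10 = 5: j = 5.
C(10,5) = 252; 3^5 = 243; (-2)^5 = -32.
Coefficient = 252 · 243 · (-32) = -1959552.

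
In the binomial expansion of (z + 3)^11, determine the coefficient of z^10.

The general term is C(11,j)·(z)^j·(3)^(11-j); the z^10 term has j = 10.
C(11,10) = 11.
Coefficient = C(11,10) · 3^1 = 11 · 3 = 33.

33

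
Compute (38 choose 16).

22239974430

C(38,16) = (38·37·36·35·34·33·32·31·30·29·28·27·26·25·24·23) / 16! = 465322312113382563840000 / 20922789888000 = 22239974430.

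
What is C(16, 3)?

560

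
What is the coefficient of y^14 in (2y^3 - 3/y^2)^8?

General term: C(8,j)·(2y^3)^j·(-3/y^2)^(8-j), with y-exponent 3j − 2(8−j) = 5j − 16.
Set 5j − 16 = 14: j = 6.
C(8,6) = 28; 2^6 = 64; (-3)^2 = 9.
Coefficient = 28 · 64 · 9 = 16128.

16128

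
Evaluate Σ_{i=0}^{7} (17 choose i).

1 + 17 + 136 + 680 + 2380 + 6188 + 12376 + 19448 = 41226.

41226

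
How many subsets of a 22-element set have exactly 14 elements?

Choose the 14 positions: C(22,14) = 319770.

319770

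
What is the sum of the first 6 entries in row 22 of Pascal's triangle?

35443

1 + 22 + 231 + 1540 + 7315 + 26334 = 35443.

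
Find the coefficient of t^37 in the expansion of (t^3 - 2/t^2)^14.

General term: C(14,j)·(t^3)^j·(-2/t^2)^(14-j), with t-exponent 3j − 2(14−j) = 5j − 28.
Set 5j − 28 = 37: j = 13.
C(14,13) = 14; 1^13 = 1; (-2)^1 = -2.
Coefficient = 14 · 1 · (-2) = -28.

-28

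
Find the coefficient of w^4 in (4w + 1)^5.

1280

The general term is C(5,j)·(4w)^j·(1)^(5-j); the w^4 term has j = 4.
C(5,4) = 5.
Coefficient = C(5,4) · 4^4 = 5 · 256 = 1280.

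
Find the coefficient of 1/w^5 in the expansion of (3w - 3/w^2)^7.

General term: C(7,j)·(3w)^j·(-3/w^2)^(7-j), with w-exponent 1j − 2(7−j) = 3j − 14.
Set 3j − 14 = -5: j = 3.
C(7,3) = 35; 3^3 = 27; (-3)^4 = 81.
Coefficient = 35 · 27 · 81 = 76545.

76545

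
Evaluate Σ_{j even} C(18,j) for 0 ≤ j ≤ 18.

Half of (1+1)^18 + (1−1)^18 gives the even-index sum: 2^17 = 131072.

131072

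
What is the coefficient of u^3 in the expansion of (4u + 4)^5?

The general term is C(5,j)·(4u)^j·(4)^(5-j); the u^3 term has j = 3.
C(5,3) = 10.
Coefficient = C(5,3) · 4^3 · 4^2 = 10 · 64 · 16 = 10240.

10240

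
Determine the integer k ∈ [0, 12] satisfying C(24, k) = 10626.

4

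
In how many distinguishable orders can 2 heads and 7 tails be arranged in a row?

Choose positions for the heads: C(9,2) = 36.

36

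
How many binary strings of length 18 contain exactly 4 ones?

Choose the 4 positions: C(18,4) = 3060.

3060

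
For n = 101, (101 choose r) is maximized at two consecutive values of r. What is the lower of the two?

50

For odd n = 101, C(101,r) peaks at r = (n−1)/2 and (n+1)/2; the lower is 50.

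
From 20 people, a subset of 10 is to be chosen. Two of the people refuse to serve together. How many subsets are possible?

All 10-subsets: C(20,10) = 184756. Those containing both fixed elements: C(18,8) = 43758.
184756 − 43758 = 140998.

140998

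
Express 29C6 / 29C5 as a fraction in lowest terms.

C(n,k+1)/C(n,k) = (n−k)/(k+1) = (29−5)/(5+1) = 24/6 = 4.

4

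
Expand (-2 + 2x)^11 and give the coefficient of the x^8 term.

-337920

The general term is C(11,j)·(-2)^j·(2x)^(11-j); the x^8 term has j = 3.
C(11,3) = 165.
Coefficient = C(11,3) · (-2)^3 · 2^8 = 165 · (-8) · 256 = -337920.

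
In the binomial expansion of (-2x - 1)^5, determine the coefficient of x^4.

The general term is C(5,j)·(-2x)^j·(-1)^(5-j); the x^4 term has j = 4.
C(5,4) = 5.
Coefficient = C(5,4) · (-2)^4 · (-1)^1 = 5 · 16 · (-1) = -80.

-80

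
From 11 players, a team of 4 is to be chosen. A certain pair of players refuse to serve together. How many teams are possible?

All 4-subsets: C(11,4) = 330. Those containing both fixed elements: C(9,2) = 36.
330 − 36 = 294.

294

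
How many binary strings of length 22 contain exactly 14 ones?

319770

Choose the 14 positions: C(22,14) = 319770.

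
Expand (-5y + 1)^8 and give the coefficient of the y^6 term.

The general term is C(8,j)·(-5y)^j·(1)^(8-j); the y^6 term has j = 6.
C(8,6) = 28.
Coefficient = C(8,6) · (-5)^6 = 28 · 15625 = 437500.

437500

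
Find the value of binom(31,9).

20160075

C(31,9) = (31·30·29·28·27·26·25·24·23) / 9! = 7315688016000 / 362880 = 20160075.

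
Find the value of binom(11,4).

C(11,4) = (11·10·9·8) / 4! = 7920 / 24 = 330.

330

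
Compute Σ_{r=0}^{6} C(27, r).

1 + 27 + 351 + 2925 + 17550 + 80730 + 296010 = 397594.

397594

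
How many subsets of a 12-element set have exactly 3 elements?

220

Choose the 3 positions: C(12,3) = 220.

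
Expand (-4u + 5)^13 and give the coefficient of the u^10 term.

37486592000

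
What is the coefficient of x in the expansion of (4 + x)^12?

50331648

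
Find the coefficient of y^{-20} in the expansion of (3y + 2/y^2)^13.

General term: C(13,j)·(3y)^j·(2/y^2)^(13-j), with y-exponent 1j − 2(13−j) = 3j − 26.
Set 3j − 26 = -20: j = 2.
C(13,2) = 78; 3^2 = 9; 2^11 = 2048.
Coefficient = 78 · 9 · 2048 = 1437696.

1437696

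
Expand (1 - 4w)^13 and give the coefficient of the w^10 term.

299892736

The general term is C(13,j)·(1)^j·(-4w)^(13-j); the w^10 term has j = 3.
C(13,3) = 286.
Coefficient = C(13,3) · (-4)^10 = 286 · 1048576 = 299892736.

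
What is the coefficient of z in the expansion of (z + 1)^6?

6

The general term is C(6,j)·(z)^j·(1)^(6-j); the z^1 term has j = 1.
C(6,1) = 6.
Coefficient = C(6,1) = 6.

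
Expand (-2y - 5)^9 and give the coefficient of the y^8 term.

The general term is C(9,j)·(-2y)^j·(-5)^(9-j); the y^8 term has j = 8.
C(9,8) = 9.
Coefficient = C(9,8) · (-2)^8 · (-5)^1 = 9 · 256 · (-5) = -11520.

-11520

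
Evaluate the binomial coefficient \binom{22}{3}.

1540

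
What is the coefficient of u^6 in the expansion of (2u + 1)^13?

109824

The general term is C(13,j)·(2u)^j·(1)^(13-j); the u^6 term has j = 6.
C(13,6) = 1716.
Coefficient = C(13,6) · 2^6 = 1716 · 64 = 109824.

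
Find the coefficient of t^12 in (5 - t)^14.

The general term is C(14,j)·(5)^j·(-t)^(14-j); the t^12 term has j = 2.
C(14,2) = 91.
Coefficient = C(14,2) · 5^2 = 91 · 25 = 2275.

2275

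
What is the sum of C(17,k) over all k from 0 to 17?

131072

Setting x = 1 in (1+x)^17 gives Σ C(17,k) = 2^17 = 131072.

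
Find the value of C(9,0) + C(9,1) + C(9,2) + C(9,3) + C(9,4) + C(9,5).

382

1 + 9 + 36 + 84 + 126 + 126 = 382.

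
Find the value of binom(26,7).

C(26,7) = (26·25·24·23·22·21·20) / 7! = 3315312000 / 5040 = 657800.

657800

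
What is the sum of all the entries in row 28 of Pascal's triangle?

Setting x = 1 in (1+x)^28 gives Σ C(28,j) = 2^28 = 268435456.

268435456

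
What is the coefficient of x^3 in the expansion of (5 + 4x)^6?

160000

The general term is C(6,j)·(5)^j·(4x)^(6-j); the x^3 term has j = 3.
C(6,3) = 20.
Coefficient = C(6,3) · 5^3 · 4^3 = 20 · 125 · 64 = 160000.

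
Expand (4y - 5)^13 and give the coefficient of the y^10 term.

-37486592000

The general term is C(13,j)·(4y)^j·(-5)^(13-j); the y^10 term has j = 10.
C(13,10) = 286.
Coefficient = C(13,10) · 4^10 · (-5)^3 = 286 · 1048576 · (-125) = -37486592000.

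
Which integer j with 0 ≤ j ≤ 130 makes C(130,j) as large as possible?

65

C(130,j) is maximized at j = 130/2 = 65.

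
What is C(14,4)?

C(14,4) = (14·13·12·11) / 4! = 24024 / 24 = 1001.

1001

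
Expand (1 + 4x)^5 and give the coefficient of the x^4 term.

The general term is C(5,j)·(1)^j·(4x)^(5-j); the x^4 term has j = 1.
C(5,1) = 5.
Coefficient = C(5,1) · 4^4 = 5 · 256 = 1280.

1280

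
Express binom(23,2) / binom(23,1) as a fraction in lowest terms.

C(n,k+1)/C(n,k) = (n−k)/(k+1) = (23−1)/(1+1) = 22/2 = 11.

11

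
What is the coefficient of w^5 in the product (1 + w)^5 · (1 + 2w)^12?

Coefficient of w^5 = Σ_{j} C(5,j)·1^j·C(12,5-j)·2^(5-j) for j from 0 to 5.
= 25344 + 39600 + 17600 + 2640 + 120 + 1 = 85305.

85305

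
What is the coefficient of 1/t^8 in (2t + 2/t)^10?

General term: C(10,j)·(2t)^j·(2/t)^(10-j), with t-exponent 1j − 1(10−j) = 2j − 10.
Set 2j − 10 = -8: j = 1.
C(10,1) = 10; 2^1 = 2; 2^9 = 512.
Coefficient = 10 · 2 · 512 = 10240.

10240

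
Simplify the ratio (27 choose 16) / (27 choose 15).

3/4

C(n,k+1)/C(n,k) = (n−k)/(k+1) = (27−15)/(15+1) = 12/16 = 3/4.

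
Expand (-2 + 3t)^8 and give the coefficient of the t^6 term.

The general term is C(8,j)·(-2)^j·(3t)^(8-j); the t^6 term has j = 2.
C(8,2) = 28.
Coefficient = C(8,2) · (-2)^2 · 3^6 = 28 · 4 · 729 = 81648.

81648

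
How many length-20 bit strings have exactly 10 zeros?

Choose the 10 positions: C(20,10) = 184756.

184756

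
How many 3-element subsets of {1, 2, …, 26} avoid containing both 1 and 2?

All 3-subsets: C(26,3) = 2600. Those containing both fixed elements: C(24,1) = 24.
2600 − 24 = 2576.

2576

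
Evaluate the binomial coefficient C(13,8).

C(13,8) = C(13,5) by symmetry.
C(13,5) = (13·12·11·10·9) / 5! = 154440 / 120 = 1287.

1287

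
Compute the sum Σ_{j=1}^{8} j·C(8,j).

Differentiating (1+x)^8 and setting x=1: Σ j·C(8,j) = 8·2^7 = 1024.

1024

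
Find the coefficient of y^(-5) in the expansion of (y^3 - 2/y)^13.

-159744

General term: C(13,j)·(y^3)^j·(-2/y)^(13-j), with y-exponent 3j − 1(13−j) = 4j − 13.
Set 4j − 13 = -5: j = 2.
C(13,2) = 78; 1^2 = 1; (-2)^11 = -2048.
Coefficient = 78 · 1 · (-2048) = -159744.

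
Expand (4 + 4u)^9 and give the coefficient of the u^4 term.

33030144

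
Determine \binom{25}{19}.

177100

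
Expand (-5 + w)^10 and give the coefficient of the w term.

The general term is C(10,j)·(-5)^j·(w)^(10-j); the w^1 term has j = 9.
C(10,9) = 10.
Coefficient = C(10,9) · (-5)^9 = 10 · (-1953125) = -19531250.

-19531250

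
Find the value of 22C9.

497420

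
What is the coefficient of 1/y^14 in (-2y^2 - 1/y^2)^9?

-18

General term: C(9,j)·(-2y^2)^j·(-1/y^2)^(9-j), with y-exponent 2j − 2(9−j) = 4j − 18.
Set 4j − 18 = -14: j = 1.
C(9,1) = 9; (-2)^1 = -2; (-1)^8 = 1.
Coefficient = 9 · (-2) · 1 = -18.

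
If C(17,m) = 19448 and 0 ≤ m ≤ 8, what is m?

C(17,m) increases on 0 ≤ m ≤ 8. C(17,6) = 12376 and C(17,7) = 19448, so m = 7.

7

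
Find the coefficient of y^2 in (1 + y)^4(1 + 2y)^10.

266

Coefficient of y^2 = Σ_{j} C(4,j)·1^j·C(10,2-j)·2^(2-j) for j from 0 to 2.
= 180 + 80 + 6 = 266.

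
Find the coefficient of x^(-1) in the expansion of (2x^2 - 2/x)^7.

-2688

General term: C(7,j)·(2x^2)^j·(-2/x)^(7-j), with x-exponent 2j − 1(7−j) = 3j − 7.
Set 3j − 7 = -1: j = 2.
C(7,2) = 21; 2^2 = 4; (-2)^5 = -32.
Coefficient = 21 · 4 · (-32) = -2688.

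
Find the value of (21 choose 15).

54264

C(21,15) = C(21,6) by symmetry.
C(21,6) = (21·20·19·18·17·16) / 6! = 39070080 / 720 = 54264.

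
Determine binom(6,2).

15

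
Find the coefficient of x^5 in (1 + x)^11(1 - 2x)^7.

-210

Coefficient of x^5 = Σ_{j} C(11,j)·1^j·C(7,5-j)·(-2)^(5-j) for j from 0 to 5.
= (-672) + 6160 + (-15400) + 13860 + (-4620) + 462 = -210.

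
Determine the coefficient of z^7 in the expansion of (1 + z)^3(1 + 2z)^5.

Coefficient of z^7 = Σ_{j} C(3,j)·1^j·C(5,7-j)·2^(7-j) for j from 2 to 3.
= 96 + 80 = 176.

176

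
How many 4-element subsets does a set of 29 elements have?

23751

C(29,4) = (29·28·27·26) / 4! = 570024 / 24 = 23751.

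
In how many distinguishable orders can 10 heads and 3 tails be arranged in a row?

286

Choose positions for the heads: C(13,10) = 286.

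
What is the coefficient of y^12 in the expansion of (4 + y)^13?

The general term is C(13,j)·(4)^j·(y)^(13-j); the y^12 term has j = 1.
C(13,1) = 13.
Coefficient = C(13,1) · 4^1 = 13 · 4 = 52.

52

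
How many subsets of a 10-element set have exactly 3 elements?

Choose the 3 positions: C(10,3) = 120.

120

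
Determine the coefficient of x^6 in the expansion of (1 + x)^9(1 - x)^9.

Coefficient of x^6 = Σ_{j} C(9,j)·1^j·C(9,6-j)·(-1)^(6-j) for j from 0 to 6.
= 84 + (-1134) + 4536 + (-7056) + 4536 + (-1134) + 84 = -84.

-84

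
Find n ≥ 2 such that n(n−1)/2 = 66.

12

n(n−1)/2 = 66 ⇒ n(n−1) = 132. Since 12·11 = 132, n = 12.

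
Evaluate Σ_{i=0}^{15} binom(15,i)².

Σ C(15,i)² is the coefficient of x^15 in (1+x)^15(1+x)^15 = (1+x)^30, i.e. C(30,15) = 155117520.

155117520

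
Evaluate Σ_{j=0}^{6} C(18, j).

31180

1 + 18 + 153 + 816 + 3060 + 8568 + 18564 = 31180.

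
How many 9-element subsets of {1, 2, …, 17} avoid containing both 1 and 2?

All 9-subsets: C(17,9) = 24310. Those containing both fixed elements: C(15,7) = 6435.
24310 − 6435 = 17875.

17875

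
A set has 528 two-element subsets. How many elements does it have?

n(n−1)/2 = 528 ⇒ n(n−1) = 1056. Since 33·32 = 1056, n = 33.

33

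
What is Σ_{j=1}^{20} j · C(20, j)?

Since j·C(20,j) = 20·C(19,j−1), the sum is 20·2^19 = 20·524288 = 10485760.

10485760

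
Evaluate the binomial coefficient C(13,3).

286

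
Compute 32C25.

C(32,25) = C(32,7) by symmetry.
C(32,7) = (32·31·30·29·28·27·26) / 7! = 16963914240 / 5040 = 3365856.

3365856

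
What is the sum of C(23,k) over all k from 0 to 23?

8388608

Setting x = 1 in (1+x)^23 gives Σ C(23,k) = 2^23 = 8388608.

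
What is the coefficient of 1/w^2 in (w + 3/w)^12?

General term: C(12,j)·(w)^j·(3/w)^(12-j), with w-exponent 1j − 1(12−j) = 2j − 12.
Set 2j − 12 = -2: j = 5.
C(12,5) = 792; 1^5 = 1; 3^7 = 2187.
Coefficient = 792 · 1 · 2187 = 1732104.

1732104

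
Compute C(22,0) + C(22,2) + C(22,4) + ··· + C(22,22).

2097152

Half of (1+1)^22 + (1−1)^22 gives the even-index sum: 2^21 = 2097152.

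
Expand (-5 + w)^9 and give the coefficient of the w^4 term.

The general term is C(9,j)·(-5)^j·(w)^(9-j); the w^4 term has j = 5.
C(9,5) = 126.
Coefficient = C(9,5) · (-5)^5 = 126 · (-3125) = -393750.

-393750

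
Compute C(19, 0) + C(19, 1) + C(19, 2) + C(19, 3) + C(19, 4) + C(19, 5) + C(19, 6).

1 + 19 + 171 + 969 + 3876 + 11628 + 27132 = 43796.

43796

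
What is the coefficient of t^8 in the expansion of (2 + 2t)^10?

The general term is C(10,j)·(2)^j·(2t)^(10-j); the t^8 term has j = 2.
C(10,2) = 45.
Coefficient = C(10,2) · 2^2 · 2^8 = 45 · 4 · 256 = 46080.

46080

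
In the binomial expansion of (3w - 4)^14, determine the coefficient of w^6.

The general term is C(14,j)·(3w)^j·(-4)^(14-j); the w^6 term has j = 6.
C(14,6) = 3003.
Coefficient = C(14,6) · 3^6 · (-4)^8 = 3003 · 729 · 65536 = 143470559232.

143470559232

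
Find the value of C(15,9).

5005

C(15,9) = C(15,6) by symmetry.
C(15,6) = (15·14·13·12·11·10) / 6! = 3603600 / 720 = 5005.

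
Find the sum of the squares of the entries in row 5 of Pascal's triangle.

Σ C(5,j)² is the coefficient of x^5 in (1+x)^5(1+x)^5 = (1+x)^10, i.e. C(10,5) = 252.

252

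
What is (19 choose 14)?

C(19,14) = C(19,5) by symmetry.
C(19,5) = (19·18·17·16·15) / 5! = 1395360 / 120 = 11628.

11628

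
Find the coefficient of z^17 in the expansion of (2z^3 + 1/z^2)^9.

4608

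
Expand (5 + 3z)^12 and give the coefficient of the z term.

1757812500

The general term is C(12,j)·(5)^j·(3z)^(12-j); the z^1 term has j = 11.
C(12,11) = 12.
Coefficient = C(12,11) · 5^11 · 3^1 = 12 · 48828125 · 3 = 1757812500.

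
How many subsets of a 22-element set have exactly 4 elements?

7315

Choose the 4 positions: C(22,4) = 7315.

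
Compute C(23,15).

490314

C(23,15) = C(23,8) by symmetry.
C(23,8) = (23·22·21·20·19·18·17·16) / 8! = 19769460480 / 40320 = 490314.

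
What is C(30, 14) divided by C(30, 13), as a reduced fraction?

C(n,k+1)/C(n,k) = (n−k)/(k+1) = (30−13)/(13+1) = 17/14.

17/14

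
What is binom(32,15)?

C(32,15) = (32·31·30·29·28·27·26·25·24·23·22·21·20·19·18) / 15! = 739781100339240960000 / 1307674368000 = 565722720.

565722720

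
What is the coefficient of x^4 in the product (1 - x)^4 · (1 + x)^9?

-29

Coefficient of x^4 = Σ_{j} C(4,j)·(-1)^j·C(9,4-j)·1^(4-j) for j from 0 to 4.
= 126 + (-336) + 216 + (-36) + 1 = -29.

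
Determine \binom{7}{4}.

35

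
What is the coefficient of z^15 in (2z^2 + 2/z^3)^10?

10240

General term: C(10,j)·(2z^2)^j·(2/z^3)^(10-j), with z-exponent 2j − 3(10−j) = 5j − 30.
Set 5j − 30 = 15: j = 9.
C(10,9) = 10; 2^9 = 512; 2^1 = 2.
Coefficient = 10 · 512 · 2 = 10240.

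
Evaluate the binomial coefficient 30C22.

C(30,22) = C(30,8) by symmetry.
C(30,8) = (30·29·28·27·26·25·24·23) / 8! = 235989936000 / 40320 = 5852925.

5852925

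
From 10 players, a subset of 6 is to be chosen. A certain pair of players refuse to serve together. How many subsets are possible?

All 6-subsets: C(10,6) = 210. Those containing both fixed elements: C(8,4) = 70.
210 − 70 = 140.

140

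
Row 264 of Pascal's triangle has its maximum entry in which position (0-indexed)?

C(264,r) is maximized at r = 264/2 = 132.

132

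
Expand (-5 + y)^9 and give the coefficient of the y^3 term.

The general term is C(9,j)·(-5)^j·(y)^(9-j); the y^3 term has j = 6.
C(9,6) = 84.
Coefficient = C(9,6) · (-5)^6 = 84 · 15625 = 1312500.

1312500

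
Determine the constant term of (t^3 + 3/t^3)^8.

5670

General term: C(8,j)·(t^3)^j·(3/t^3)^(8-j), with t-exponent 3j − 3(8−j) = 6j − 24.
Set 6j − 24 = 0: j = 4.
C(8,4) = 70; 1^4 = 1; 3^4 = 81.
Coefficient = 70 · 1 · 81 = 5670.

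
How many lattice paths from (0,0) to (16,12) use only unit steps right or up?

30421755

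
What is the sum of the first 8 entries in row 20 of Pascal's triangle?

137980

1 + 20 + 190 + 1140 + 4845 + 15504 + 38760 + 77520 = 137980.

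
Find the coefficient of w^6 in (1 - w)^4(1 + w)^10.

Coefficient of w^6 = Σ_{j} C(4,j)·(-1)^j·C(10,6-j)·1^(6-j) for j from 0 to 4.
= 210 + (-1008) + 1260 + (-480) + 45 = 27.

27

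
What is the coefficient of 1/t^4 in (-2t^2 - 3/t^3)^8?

General term: C(8,j)·(-2t^2)^j·(-3/t^3)^(8-j), with t-exponent 2j − 3(8−j) = 5j − 24.
Set 5j − 24 = -4: j = 4.
C(8,4) = 70; (-2)^4 = 16; (-3)^4 = 81.
Coefficient = 70 · 16 · 81 = 90720.

90720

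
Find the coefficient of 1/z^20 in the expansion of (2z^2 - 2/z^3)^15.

General term: C(15,j)·(2z^2)^j·(-2/z^3)^(15-j), with z-exponent 2j − 3(15−j) = 5j − 45.
Set 5j − 45 = -20: j = 5.
C(15,5) = 3003; 2^5 = 32; (-2)^10 = 1024.
Coefficient = 3003 · 32 · 1024 = 98402304.

98402304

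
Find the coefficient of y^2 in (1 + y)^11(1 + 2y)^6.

Coefficient of y^2 = Σ_{j} C(11,j)·1^j·C(6,2-j)·2^(2-j) for j from 0 to 2.
= 60 + 132 + 55 = 247.

247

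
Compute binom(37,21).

C(37,21) = C(37,16) by symmetry.
C(37,16) = (37·36·35·34·33·32·31·30·29·28·27·26·25·24·23·22) / 16! = 269397128065642536960000 / 20922789888000 = 12875774670.

12875774670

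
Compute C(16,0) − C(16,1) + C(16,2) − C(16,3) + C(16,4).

The partial alternating sum Σ_{k=0}^{4} (−1)^k C(16,k) = (−1)^4 C(15,4) = 1365.

1365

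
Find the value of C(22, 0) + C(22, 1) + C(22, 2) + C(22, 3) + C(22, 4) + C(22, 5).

35443

1 + 22 + 231 + 1540 + 7315 + 26334 = 35443.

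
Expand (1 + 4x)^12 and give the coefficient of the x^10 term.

The general term is C(12,j)·(1)^j·(4x)^(12-j); the x^10 term has j = 2.
C(12,2) = 66.
Coefficient = C(12,2) · 4^10 = 66 · 1048576 = 69206016.

69206016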